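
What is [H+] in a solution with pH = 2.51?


[H+] = 10^(-pH)
[H+] = 10^(-2.51)
[H+] = 0.0031 M

0.0031 M


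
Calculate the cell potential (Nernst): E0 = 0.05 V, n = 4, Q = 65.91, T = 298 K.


E = E0 - (RT/nF) * ln(Q)
E = 0.05 - (8.314 * 298 / (4 * 96485)) * ln(65.91)
E = 0.0231 V

0.0231 V


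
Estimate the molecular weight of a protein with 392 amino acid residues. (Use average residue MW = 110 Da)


MW = n_residues * 110 Da
MW = 392 * 110
MW = 43120 Da

43120 Da


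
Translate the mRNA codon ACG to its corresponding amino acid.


Standard genetic code lookup.
Codon ACG -> Thr

Thr


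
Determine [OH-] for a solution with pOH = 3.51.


[OH-] = 10^(-pOH)
[OH-] = 10^(-3.51)
[OH-] = 3.090e-04 M

3.090e-04 M


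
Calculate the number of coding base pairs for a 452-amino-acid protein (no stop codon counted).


Each amino acid = 1 codon = 3 bp
bp = 452 * 3 = 1356 bp

1356 bp


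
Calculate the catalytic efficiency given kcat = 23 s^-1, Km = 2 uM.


Catalytic efficiency = kcat / Km
= 23 / 2
= 11.5 uM^-1*s^-1

11.5 uM^-1*s^-1


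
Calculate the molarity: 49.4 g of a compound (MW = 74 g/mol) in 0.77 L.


C = (mass / MW) / volume
C = (49.4 / 74) / 0.77
C = 0.867 M

0.867 M


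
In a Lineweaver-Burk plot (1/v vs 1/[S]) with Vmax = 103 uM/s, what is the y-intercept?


y-intercept = 1/Vmax
= 1/103
= 0.0097 s/uM

0.0097 s/uM


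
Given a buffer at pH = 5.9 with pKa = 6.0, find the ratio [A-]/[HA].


[A-]/[HA] = 10^(pH - pKa)
= 10^(5.9 - 6.0)
= 0.7943

0.7943


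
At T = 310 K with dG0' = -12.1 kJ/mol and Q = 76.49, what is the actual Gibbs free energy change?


dG = dG0' + RT * ln(Q) / 1000
dG = -12.1 + 8.314 * 310 * ln(76.49) / 1000
dG = -0.9217 kJ/mol

-0.9217 kJ/mol


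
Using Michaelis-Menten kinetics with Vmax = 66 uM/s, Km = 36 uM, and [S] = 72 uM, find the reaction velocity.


v = Vmax * [S] / (Km + [S])
v = 66 * 72 / (36 + 72)
v = 44.0 uM/s

44.0 uM/s


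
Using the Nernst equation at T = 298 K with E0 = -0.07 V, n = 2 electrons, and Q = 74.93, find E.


E = E0 - (RT/nF) * ln(Q)
E = -0.07 - (8.314 * 298 / (2 * 96485)) * ln(74.93)
E = -0.1254 V

-0.1254 V


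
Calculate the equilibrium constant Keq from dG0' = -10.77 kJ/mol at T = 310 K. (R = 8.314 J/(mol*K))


Keq = exp(-dG0 * 1000 / (R * T))
Keq = exp(-(-10.77) * 1000 / (8.314 * 310))
Keq = 65.2827

65.2827


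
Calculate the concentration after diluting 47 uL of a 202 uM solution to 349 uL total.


C2 = C1 * V1 / V2
C2 = 202 * 47 / 349
C2 = 27.2034 uM

27.2034 uM


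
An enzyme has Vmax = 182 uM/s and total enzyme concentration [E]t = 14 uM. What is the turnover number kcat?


kcat = Vmax / [E]t
kcat = 182 / 14
kcat = 13.0 s^-1

13.0 s^-1


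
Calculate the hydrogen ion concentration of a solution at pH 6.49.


[H+] = 10^(-pH)
[H+] = 10^(-6.49)
[H+] = 3.236e-07 M

3.236e-07 M


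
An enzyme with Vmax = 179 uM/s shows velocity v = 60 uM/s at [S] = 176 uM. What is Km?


Km = [S] * (Vmax - v) / v
Km = 176 * (179 - 60) / 60
Km = 349.0667 uM

349.0667 uM


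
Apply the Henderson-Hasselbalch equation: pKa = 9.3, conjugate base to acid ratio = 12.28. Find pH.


pH = pKa + log10([A-]/[HA])
pH = 9.3 + log10(12.28)
pH = 10.3892

10.3892


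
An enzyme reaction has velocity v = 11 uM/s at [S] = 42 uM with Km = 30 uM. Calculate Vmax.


Vmax = v * (Km + [S]) / [S]
Vmax = 11 * (30 + 42) / 42
Vmax = 18.8571 uM/s

18.8571 uM/s


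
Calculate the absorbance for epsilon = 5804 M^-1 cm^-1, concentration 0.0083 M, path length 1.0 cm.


A = epsilon * c * l
A = 5804 * 0.0083 * 1.0
A = 48.1732

48.1732


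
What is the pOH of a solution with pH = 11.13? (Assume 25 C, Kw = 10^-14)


pOH = 14 - pH
pOH = 14 - 11.13
pOH = 2.87

2.87


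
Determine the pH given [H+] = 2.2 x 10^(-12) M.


pH = -log10([H+])
pH = -log10(2.2 x 10^(-12))
pH = 11.6576

11.6576


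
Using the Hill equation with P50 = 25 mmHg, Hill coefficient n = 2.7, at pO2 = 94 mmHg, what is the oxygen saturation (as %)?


Y = pO2^n / (P50^n + pO2^n)
Y = 94^2.7 / (25^2.7 + 94^2.7)
Y = 97.28%

97.28%


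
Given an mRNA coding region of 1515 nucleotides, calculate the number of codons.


codons = nucleotides / 3
codons = 1515 / 3 = 505

505


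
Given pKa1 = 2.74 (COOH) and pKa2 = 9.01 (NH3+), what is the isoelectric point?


pI = (pKa1 + pKa2) / 2
pI = (2.74 + 9.01) / 2
pI = 5.875

5.875


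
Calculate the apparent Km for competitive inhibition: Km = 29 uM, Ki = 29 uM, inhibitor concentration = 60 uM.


Km_app = Km * (1 + [I]/Ki)
Km_app = 29 * (1 + 60/29)
Km_app = 89.0 uM

89.0 uM


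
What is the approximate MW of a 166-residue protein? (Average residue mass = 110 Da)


MW = n_residues * 110 Da
MW = 166 * 110
MW = 18260 Da

18260 Da


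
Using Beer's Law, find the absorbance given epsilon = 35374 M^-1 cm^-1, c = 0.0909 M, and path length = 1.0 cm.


A = epsilon * c * l
A = 35374 * 0.0909 * 1.0
A = 3215.4966

3215.4966


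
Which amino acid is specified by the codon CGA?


Standard genetic code lookup.
Codon CGA -> Arg

Arg


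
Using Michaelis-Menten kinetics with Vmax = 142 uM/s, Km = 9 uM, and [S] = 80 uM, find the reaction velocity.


v = Vmax * [S] / (Km + [S])
v = 142 * 80 / (9 + 80)
v = 127.6404 uM/s

127.6404 uM/s


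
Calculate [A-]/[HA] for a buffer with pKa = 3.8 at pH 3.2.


[A-]/[HA] = 10^(pH - pKa)
= 10^(3.2 - 3.8)
= 0.2512

0.2512


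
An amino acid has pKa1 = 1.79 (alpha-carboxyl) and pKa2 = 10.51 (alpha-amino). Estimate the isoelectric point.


pI = (pKa1 + pKa2) / 2
pI = (1.79 + 10.51) / 2
pI = 6.15

6.15


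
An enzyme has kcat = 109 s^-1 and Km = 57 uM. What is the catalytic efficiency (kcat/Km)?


Catalytic efficiency = kcat / Km
= 109 / 57
= 1.9123 uM^-1*s^-1

1.9123 uM^-1*s^-1


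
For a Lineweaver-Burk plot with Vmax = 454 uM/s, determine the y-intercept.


y-intercept = 1/Vmax
= 1/454
= 0.0022 s/uM

0.0022 s/uM


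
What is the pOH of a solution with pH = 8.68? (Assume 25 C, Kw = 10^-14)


pOH = 14 - pH
pOH = 14 - 8.68
pOH = 5.32

5.32


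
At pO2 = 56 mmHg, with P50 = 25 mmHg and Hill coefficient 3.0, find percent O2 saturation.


Y = pO2^n / (P50^n + pO2^n)
Y = 56^3.0 / (25^3.0 + 56^3.0)
Y = 91.83%

91.83%


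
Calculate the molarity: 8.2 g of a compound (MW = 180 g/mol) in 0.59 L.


C = (mass / MW) / volume
C = (8.2 / 180) / 0.59
C = 0.0772 M

0.0772 M


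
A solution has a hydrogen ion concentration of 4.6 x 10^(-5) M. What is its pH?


pH = -log10([H+])
pH = -log10(4.6 x 10^(-5))
pH = 4.3372

4.3372


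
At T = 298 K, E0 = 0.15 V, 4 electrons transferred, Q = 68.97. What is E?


E = E0 - (RT/nF) * ln(Q)
E = 0.15 - (8.314 * 298 / (4 * 96485)) * ln(68.97)
E = 0.1228 V

0.1228 V


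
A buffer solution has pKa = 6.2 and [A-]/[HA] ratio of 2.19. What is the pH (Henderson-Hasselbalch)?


pH = pKa + log10([A-]/[HA])
pH = 6.2 + log10(2.19)
pH = 6.5404

6.5404


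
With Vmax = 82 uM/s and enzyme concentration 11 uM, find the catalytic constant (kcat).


kcat = Vmax / [E]t
kcat = 82 / 11
kcat = 7.4545 s^-1

7.4545 s^-1


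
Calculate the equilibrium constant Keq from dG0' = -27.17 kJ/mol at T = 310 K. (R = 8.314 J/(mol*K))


Keq = exp(-dG0 * 1000 / (R * T))
Keq = exp(-(-27.17) * 1000 / (8.314 * 310))
Keq = 37868.5605

37868.5605


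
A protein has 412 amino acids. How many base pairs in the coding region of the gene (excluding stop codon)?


Each amino acid = 1 codon = 3 bp
bp = 412 * 3 = 1236 bp

1236 bp


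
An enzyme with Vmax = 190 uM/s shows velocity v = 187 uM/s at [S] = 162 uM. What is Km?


Km = [S] * (Vmax - v) / v
Km = 162 * (190 - 187) / 187
Km = 2.5989 uM

2.5989 uM


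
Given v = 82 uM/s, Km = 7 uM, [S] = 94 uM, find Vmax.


Vmax = v * (Km + [S]) / [S]
Vmax = 82 * (7 + 94) / 94
Vmax = 88.1064 uM/s

88.1064 uM/s


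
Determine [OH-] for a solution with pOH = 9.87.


[OH-] = 10^(-pOH)
[OH-] = 10^(-9.87)
[OH-] = 1.349e-10 M

1.349e-10 M


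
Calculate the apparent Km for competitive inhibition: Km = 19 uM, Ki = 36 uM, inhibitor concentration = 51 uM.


Km_app = Km * (1 + [I]/Ki)
Km_app = 19 * (1 + 51/36)
Km_app = 45.9167 uM

45.9167 uM


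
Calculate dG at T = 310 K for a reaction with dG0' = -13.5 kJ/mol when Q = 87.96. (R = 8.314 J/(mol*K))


dG = dG0' + RT * ln(Q) / 1000
dG = -13.5 + 8.314 * 310 * ln(87.96) / 1000
dG = -1.9616 kJ/mol

-1.9616 kJ/mol


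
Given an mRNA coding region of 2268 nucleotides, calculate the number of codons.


codons = nucleotides / 3
codons = 2268 / 3 = 756

756


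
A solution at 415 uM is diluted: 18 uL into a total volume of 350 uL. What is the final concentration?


C2 = C1 * V1 / V2
C2 = 415 * 18 / 350
C2 = 21.3429 uM

21.3429 uM


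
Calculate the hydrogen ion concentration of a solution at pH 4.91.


[H+] = 10^(-pH)
[H+] = 10^(-4.91)
[H+] = 1.230e-05 M

1.230e-05 M


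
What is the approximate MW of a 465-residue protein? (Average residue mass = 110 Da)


MW = n_residues * 110 Da
MW = 465 * 110
MW = 51150 Da

51150 Da


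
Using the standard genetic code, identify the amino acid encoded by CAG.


Standard genetic code lookup.
Codon CAG -> Gln

Gln


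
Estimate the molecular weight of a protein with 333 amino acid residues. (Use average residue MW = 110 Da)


MW = n_residues * 110 Da
MW = 333 * 110
MW = 36630 Da

36630 Da


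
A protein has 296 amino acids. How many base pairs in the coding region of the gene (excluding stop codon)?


Each amino acid = 1 codon = 3 bp
bp = 296 * 3 = 888 bp

888 bp


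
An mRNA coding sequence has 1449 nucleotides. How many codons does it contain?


codons = nucleotides / 3
codons = 1449 / 3 = 483

483


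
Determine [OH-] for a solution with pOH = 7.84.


[OH-] = 10^(-pOH)
[OH-] = 10^(-7.84)
[OH-] = 1.445e-08 M

1.445e-08 M


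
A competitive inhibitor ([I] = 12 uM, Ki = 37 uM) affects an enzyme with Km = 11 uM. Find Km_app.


Km_app = Km * (1 + [I]/Ki)
Km_app = 11 * (1 + 12/37)
Km_app = 14.5676 uM

14.5676 uM


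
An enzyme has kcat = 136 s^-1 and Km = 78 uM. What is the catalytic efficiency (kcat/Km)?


Catalytic efficiency = kcat / Km
= 136 / 78
= 1.7436 uM^-1*s^-1

1.7436 uM^-1*s^-1


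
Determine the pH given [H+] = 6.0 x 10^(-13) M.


pH = -log10([H+])
pH = -log10(6.0 x 10^(-13))
pH = 12.2218

12.2218


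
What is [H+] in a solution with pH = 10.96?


[H+] = 10^(-pH)
[H+] = 10^(-10.96)
[H+] = 1.096e-11 M

1.096e-11 M


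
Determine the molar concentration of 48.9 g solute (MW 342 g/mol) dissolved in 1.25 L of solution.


C = (mass / MW) / volume
C = (48.9 / 342) / 1.25
C = 0.1144 M

0.1144 M


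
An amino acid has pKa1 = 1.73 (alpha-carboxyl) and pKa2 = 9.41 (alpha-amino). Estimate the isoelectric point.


pI = (pKa1 + pKa2) / 2
pI = (1.73 + 9.41) / 2
pI = 5.57

5.57


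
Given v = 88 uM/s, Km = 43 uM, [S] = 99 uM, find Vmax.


Vmax = v * (Km + [S]) / [S]
Vmax = 88 * (43 + 99) / 99
Vmax = 126.2222 uM/s

126.2222 uM/s


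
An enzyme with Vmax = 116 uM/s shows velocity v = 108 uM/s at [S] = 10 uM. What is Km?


Km = [S] * (Vmax - v) / v
Km = 10 * (116 - 108) / 108
Km = 0.7407 uM

0.7407 uM


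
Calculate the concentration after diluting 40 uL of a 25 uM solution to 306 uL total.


C2 = C1 * V1 / V2
C2 = 25 * 40 / 306
C2 = 3.268 uM

3.268 uM


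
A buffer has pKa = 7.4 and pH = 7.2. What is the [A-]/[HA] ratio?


[A-]/[HA] = 10^(pH - pKa)
= 10^(7.2 - 7.4)
= 0.631

0.631


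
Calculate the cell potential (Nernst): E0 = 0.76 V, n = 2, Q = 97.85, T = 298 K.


E = E0 - (RT/nF) * ln(Q)
E = 0.76 - (8.314 * 298 / (2 * 96485)) * ln(97.85)
E = 0.7012 V

0.7012 V


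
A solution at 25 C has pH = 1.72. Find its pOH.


pOH = 14 - pH
pOH = 14 - 1.72
pOH = 12.28

12.28


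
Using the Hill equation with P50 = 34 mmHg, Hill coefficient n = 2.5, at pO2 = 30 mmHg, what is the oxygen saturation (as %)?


Y = pO2^n / (P50^n + pO2^n)
Y = 30^2.5 / (34^2.5 + 30^2.5)
Y = 42.24%

42.24%


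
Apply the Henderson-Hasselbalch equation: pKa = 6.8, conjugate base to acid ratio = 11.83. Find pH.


pH = pKa + log10([A-]/[HA])
pH = 6.8 + log10(11.83)
pH = 7.873

7.873


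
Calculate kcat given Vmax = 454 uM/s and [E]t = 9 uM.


kcat = Vmax / [E]t
kcat = 454 / 9
kcat = 50.4444 s^-1

50.4444 s^-1


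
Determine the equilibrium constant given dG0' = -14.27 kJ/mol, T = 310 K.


Keq = exp(-dG0 * 1000 / (R * T))
Keq = exp(-(-14.27) * 1000 / (8.314 * 310))
Keq = 253.843

253.843


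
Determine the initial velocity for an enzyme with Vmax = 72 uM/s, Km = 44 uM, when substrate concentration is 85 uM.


v = Vmax * [S] / (Km + [S])
v = 72 * 85 / (44 + 85)
v = 47.4419 uM/s

47.4419 uM/s


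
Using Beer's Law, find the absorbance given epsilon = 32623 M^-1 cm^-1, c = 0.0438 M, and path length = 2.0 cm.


A = epsilon * c * l
A = 32623 * 0.0438 * 2.0
A = 2857.7748

2857.7748


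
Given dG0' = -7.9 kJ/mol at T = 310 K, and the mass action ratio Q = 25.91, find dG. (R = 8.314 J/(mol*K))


dG = dG0' + RT * ln(Q) / 1000
dG = -7.9 + 8.314 * 310 * ln(25.91) / 1000
dG = 0.4883 kJ/mol

0.4883 kJ/mol


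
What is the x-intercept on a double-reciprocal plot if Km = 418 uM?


x-intercept = -1/Km
= -1/418
= -0.0024 1/uM

-0.0024 1/uM


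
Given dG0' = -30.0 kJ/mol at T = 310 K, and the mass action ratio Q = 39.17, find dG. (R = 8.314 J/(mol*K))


dG = dG0' + RT * ln(Q) / 1000
dG = -30.0 + 8.314 * 310 * ln(39.17) / 1000
dG = -20.5465 kJ/mol

-20.5465 kJ/mol


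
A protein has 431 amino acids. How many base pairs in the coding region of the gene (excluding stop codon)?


Each amino acid = 1 codon = 3 bp
bp = 431 * 3 = 1293 bp

1293 bp


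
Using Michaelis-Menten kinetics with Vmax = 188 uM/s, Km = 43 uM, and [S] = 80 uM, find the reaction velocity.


v = Vmax * [S] / (Km + [S])
v = 188 * 80 / (43 + 80)
v = 122.2764 uM/s

122.2764 uM/s


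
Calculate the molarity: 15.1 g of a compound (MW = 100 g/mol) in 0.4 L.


C = (mass / MW) / volume
C = (15.1 / 100) / 0.4
C = 0.3775 M

0.3775 M


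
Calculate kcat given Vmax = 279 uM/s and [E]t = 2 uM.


kcat = Vmax / [E]t
kcat = 279 / 2
kcat = 139.5 s^-1

139.5 s^-1


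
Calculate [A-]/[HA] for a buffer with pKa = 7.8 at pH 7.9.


[A-]/[HA] = 10^(pH - pKa)
= 10^(7.9 - 7.8)
= 1.2589

1.2589


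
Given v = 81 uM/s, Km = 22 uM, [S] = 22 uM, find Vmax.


Vmax = v * (Km + [S]) / [S]
Vmax = 81 * (22 + 22) / 22
Vmax = 162.0 uM/s

162.0 uM/s


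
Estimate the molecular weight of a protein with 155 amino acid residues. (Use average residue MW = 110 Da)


MW = n_residues * 110 Da
MW = 155 * 110
MW = 17050 Da

17050 Da


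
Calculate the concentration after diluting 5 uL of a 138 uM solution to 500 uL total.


C2 = C1 * V1 / V2
C2 = 138 * 5 / 500
C2 = 1.38 uM

1.38 uM


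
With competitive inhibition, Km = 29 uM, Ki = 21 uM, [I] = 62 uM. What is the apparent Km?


Km_app = Km * (1 + [I]/Ki)
Km_app = 29 * (1 + 62/21)
Km_app = 114.619 uM

114.619 uM


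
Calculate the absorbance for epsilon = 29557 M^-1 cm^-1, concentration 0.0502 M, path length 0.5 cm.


A = epsilon * c * l
A = 29557 * 0.0502 * 0.5
A = 741.8807

741.8807


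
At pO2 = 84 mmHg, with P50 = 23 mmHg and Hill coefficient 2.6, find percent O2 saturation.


Y = pO2^n / (P50^n + pO2^n)
Y = 84^2.6 / (23^2.6 + 84^2.6)
Y = 96.67%

96.67%


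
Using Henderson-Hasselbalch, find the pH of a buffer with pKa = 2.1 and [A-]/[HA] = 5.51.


pH = pKa + log10([A-]/[HA])
pH = 2.1 + log10(5.51)
pH = 2.8412

2.8412


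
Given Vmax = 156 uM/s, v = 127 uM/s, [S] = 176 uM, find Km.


Km = [S] * (Vmax - v) / v
Km = 176 * (156 - 127) / 127
Km = 40.189 uM

40.189 uM


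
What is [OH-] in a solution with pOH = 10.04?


[OH-] = 10^(-pOH)
[OH-] = 10^(-10.04)
[OH-] = 9.120e-11 M

9.120e-11 M


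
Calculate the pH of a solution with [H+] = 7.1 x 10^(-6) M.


pH = -log10([H+])
pH = -log10(7.1 x 10^(-6))
pH = 5.1487

5.1487


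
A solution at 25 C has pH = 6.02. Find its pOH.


pOH = 14 - pH
pOH = 14 - 6.02
pOH = 7.98

7.98


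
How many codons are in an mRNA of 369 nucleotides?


codons = nucleotides / 3
codons = 369 / 3 = 123

123


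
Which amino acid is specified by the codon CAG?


Standard genetic code lookup.
Codon CAG -> Gln

Gln


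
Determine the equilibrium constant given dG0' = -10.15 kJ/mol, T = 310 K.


Keq = exp(-dG0 * 1000 / (R * T))
Keq = exp(-(-10.15) * 1000 / (8.314 * 310))
Keq = 51.3245

51.3245


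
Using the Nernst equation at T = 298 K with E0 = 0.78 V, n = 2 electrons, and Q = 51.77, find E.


E = E0 - (RT/nF) * ln(Q)
E = 0.78 - (8.314 * 298 / (2 * 96485)) * ln(51.77)
E = 0.7293 V

0.7293 V


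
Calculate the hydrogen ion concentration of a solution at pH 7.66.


[H+] = 10^(-pH)
[H+] = 10^(-7.66)
[H+] = 2.188e-08 M

2.188e-08 M


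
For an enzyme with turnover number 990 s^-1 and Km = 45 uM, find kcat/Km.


Catalytic efficiency = kcat / Km
= 990 / 45
= 22.0 uM^-1*s^-1

22.0 uM^-1*s^-1


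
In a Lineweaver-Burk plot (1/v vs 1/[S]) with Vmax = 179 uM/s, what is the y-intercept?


y-intercept = 1/Vmax
= 1/179
= 0.0056 s/uM

0.0056 s/uM


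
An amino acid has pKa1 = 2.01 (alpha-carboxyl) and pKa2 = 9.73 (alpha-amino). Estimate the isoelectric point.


pI = (pKa1 + pKa2) / 2
pI = (2.01 + 9.73) / 2
pI = 5.87

5.87


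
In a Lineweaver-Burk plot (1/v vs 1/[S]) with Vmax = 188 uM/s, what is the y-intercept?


y-intercept = 1/Vmax
= 1/188
= 0.0053 s/uM

0.0053 s/uM


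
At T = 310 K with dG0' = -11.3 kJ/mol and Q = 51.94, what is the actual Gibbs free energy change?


dG = dG0' + RT * ln(Q) / 1000
dG = -11.3 + 8.314 * 310 * ln(51.94) / 1000
dG = -1.1193 kJ/mol

-1.1193 kJ/mol


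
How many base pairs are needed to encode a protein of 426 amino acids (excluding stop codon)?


Each amino acid = 1 codon = 3 bp
bp = 426 * 3 = 1278 bp

1278 bp


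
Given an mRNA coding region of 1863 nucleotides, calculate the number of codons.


codons = nucleotides / 3
codons = 1863 / 3 = 621

621


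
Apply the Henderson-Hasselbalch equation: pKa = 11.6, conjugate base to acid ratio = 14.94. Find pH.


pH = pKa + log10([A-]/[HA])
pH = 11.6 + log10(14.94)
pH = 12.7744

12.7744


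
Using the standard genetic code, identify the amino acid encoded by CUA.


Standard genetic code lookup.
Codon CUA -> Leu

Leu


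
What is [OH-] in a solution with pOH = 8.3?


[OH-] = 10^(-pOH)
[OH-] = 10^(-8.3)
[OH-] = 5.012e-09 M

5.012e-09 M


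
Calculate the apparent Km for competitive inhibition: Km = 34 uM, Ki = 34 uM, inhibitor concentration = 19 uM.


Km_app = Km * (1 + [I]/Ki)
Km_app = 34 * (1 + 19/34)
Km_app = 53.0 uM

53.0 uM


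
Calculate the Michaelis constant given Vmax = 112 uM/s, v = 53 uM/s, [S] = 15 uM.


Km = [S] * (Vmax - v) / v
Km = 15 * (112 - 53) / 53
Km = 16.6981 uM

16.6981 uM


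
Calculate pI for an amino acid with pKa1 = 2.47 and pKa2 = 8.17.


pI = (pKa1 + pKa2) / 2
pI = (2.47 + 8.17) / 2
pI = 5.32

5.32


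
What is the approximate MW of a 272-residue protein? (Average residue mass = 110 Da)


MW = n_residues * 110 Da
MW = 272 * 110
MW = 29920 Da

29920 Da


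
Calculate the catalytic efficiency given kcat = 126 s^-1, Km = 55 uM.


Catalytic efficiency = kcat / Km
= 126 / 55
= 2.2909 uM^-1*s^-1

2.2909 uM^-1*s^-1


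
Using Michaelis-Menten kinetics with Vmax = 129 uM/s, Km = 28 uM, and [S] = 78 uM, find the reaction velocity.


v = Vmax * [S] / (Km + [S])
v = 129 * 78 / (28 + 78)
v = 94.9245 uM/s

94.9245 uM/s


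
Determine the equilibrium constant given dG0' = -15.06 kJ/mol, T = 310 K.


Keq = exp(-dG0 * 1000 / (R * T))
Keq = exp(-(-15.06) * 1000 / (8.314 * 310))
Keq = 344.8928

344.8928


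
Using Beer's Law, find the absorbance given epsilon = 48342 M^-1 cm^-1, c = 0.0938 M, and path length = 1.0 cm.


A = epsilon * c * l
A = 48342 * 0.0938 * 1.0
A = 4534.4796

4534.4796


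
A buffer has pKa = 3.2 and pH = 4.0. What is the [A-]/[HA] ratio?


[A-]/[HA] = 10^(pH - pKa)
= 10^(4.0 - 3.2)
= 6.3096

6.3096


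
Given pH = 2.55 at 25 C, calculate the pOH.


pOH = 14 - pH
pOH = 14 - 2.55
pOH = 11.45

11.45


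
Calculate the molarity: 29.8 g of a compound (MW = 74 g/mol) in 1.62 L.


C = (mass / MW) / volume
C = (29.8 / 74) / 1.62
C = 0.2486 M

0.2486 M


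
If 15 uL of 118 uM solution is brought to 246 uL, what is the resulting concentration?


C2 = C1 * V1 / V2
C2 = 118 * 15 / 246
C2 = 7.1951 uM

7.1951 uM


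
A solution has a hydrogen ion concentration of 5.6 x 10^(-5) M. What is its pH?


pH = -log10([H+])
pH = -log10(5.6 x 10^(-5))
pH = 4.2518

4.2518


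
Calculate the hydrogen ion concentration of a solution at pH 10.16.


[H+] = 10^(-pH)
[H+] = 10^(-10.16)
[H+] = 6.918e-11 M

6.918e-11 M


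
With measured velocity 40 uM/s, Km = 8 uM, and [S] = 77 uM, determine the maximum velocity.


Vmax = v * (Km + [S]) / [S]
Vmax = 40 * (8 + 77) / 77
Vmax = 44.1558 uM/s

44.1558 uM/s


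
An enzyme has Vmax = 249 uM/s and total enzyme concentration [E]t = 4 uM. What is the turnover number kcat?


kcat = Vmax / [E]t
kcat = 249 / 4
kcat = 62.25 s^-1

62.25 s^-1


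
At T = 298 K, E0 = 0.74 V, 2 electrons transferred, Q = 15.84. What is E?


E = E0 - (RT/nF) * ln(Q)
E = 0.74 - (8.314 * 298 / (2 * 96485)) * ln(15.84)
E = 0.7045 V

0.7045 V


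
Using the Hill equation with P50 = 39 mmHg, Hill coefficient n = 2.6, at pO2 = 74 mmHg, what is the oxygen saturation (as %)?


Y = pO2^n / (P50^n + pO2^n)
Y = 74^2.6 / (39^2.6 + 74^2.6)
Y = 84.09%

84.09%


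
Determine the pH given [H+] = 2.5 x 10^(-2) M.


pH = -log10([H+])
pH = -log10(2.5 x 10^(-2))
pH = 1.6021

1.6021


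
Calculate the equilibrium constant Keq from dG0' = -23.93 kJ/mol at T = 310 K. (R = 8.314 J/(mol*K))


Keq = exp(-dG0 * 1000 / (R * T))
Keq = exp(-(-23.93) * 1000 / (8.314 * 310))
Keq = 10772.6572

10772.6572


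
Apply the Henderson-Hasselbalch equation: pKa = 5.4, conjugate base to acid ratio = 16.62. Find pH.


pH = pKa + log10([A-]/[HA])
pH = 5.4 + log10(16.62)
pH = 6.6206

6.6206


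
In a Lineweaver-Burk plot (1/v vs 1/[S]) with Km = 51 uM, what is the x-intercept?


x-intercept = -1/Km
= -1/51
= -0.0196 1/uM

-0.0196 1/uM


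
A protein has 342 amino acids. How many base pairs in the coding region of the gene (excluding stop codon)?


Each amino acid = 1 codon = 3 bp
bp = 342 * 3 = 1026 bp

1026 bp


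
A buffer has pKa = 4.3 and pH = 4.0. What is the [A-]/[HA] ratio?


[A-]/[HA] = 10^(pH - pKa)
= 10^(4.0 - 4.3)
= 0.5012

0.5012


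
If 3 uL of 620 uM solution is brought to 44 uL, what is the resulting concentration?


C2 = C1 * V1 / V2
C2 = 620 * 3 / 44
C2 = 42.2727 uM

42.2727 uM


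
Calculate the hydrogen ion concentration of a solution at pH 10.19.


[H+] = 10^(-pH)
[H+] = 10^(-10.19)
[H+] = 6.457e-11 M

6.457e-11 M


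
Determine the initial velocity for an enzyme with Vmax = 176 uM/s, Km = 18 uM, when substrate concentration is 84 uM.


v = Vmax * [S] / (Km + [S])
v = 176 * 84 / (18 + 84)
v = 144.9412 uM/s

144.9412 uM/s


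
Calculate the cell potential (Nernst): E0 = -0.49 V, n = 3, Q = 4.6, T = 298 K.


E = E0 - (RT/nF) * ln(Q)
E = -0.49 - (8.314 * 298 / (3 * 96485)) * ln(4.6)
E = -0.5031 V

-0.5031 V


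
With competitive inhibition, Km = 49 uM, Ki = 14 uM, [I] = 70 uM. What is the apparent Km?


Km_app = Km * (1 + [I]/Ki)
Km_app = 49 * (1 + 70/14)
Km_app = 294.0 uM

294.0 uM


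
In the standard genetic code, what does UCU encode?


Standard genetic code lookup.
Codon UCU -> Ser

Ser


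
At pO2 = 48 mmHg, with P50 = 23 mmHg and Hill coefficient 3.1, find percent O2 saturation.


Y = pO2^n / (P50^n + pO2^n)
Y = 48^3.1 / (23^3.1 + 48^3.1)
Y = 90.73%

90.73%


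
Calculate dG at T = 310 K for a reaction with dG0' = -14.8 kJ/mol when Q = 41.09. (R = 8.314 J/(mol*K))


dG = dG0' + RT * ln(Q) / 1000
dG = -14.8 + 8.314 * 310 * ln(41.09) / 1000
dG = -5.2232 kJ/mol

-5.2232 kJ/mol


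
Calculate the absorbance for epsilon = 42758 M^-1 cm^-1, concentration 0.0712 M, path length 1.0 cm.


A = epsilon * c * l
A = 42758 * 0.0712 * 1.0
A = 3044.3696

3044.3696


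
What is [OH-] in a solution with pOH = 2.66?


[OH-] = 10^(-pOH)
[OH-] = 10^(-2.66)
[OH-] = 0.0022 M

0.0022 M


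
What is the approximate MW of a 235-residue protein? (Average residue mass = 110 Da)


MW = n_residues * 110 Da
MW = 235 * 110
MW = 25850 Da

25850 Da


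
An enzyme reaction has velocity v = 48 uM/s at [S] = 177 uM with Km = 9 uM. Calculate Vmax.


Vmax = v * (Km + [S]) / [S]
Vmax = 48 * (9 + 177) / 177
Vmax = 50.4407 uM/s

50.4407 uM/s


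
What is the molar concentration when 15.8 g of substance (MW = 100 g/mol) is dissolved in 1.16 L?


C = (mass / MW) / volume
C = (15.8 / 100) / 1.16
C = 0.1362 M

0.1362 M


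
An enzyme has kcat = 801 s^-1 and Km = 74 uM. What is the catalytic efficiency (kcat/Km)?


Catalytic efficiency = kcat / Km
= 801 / 74
= 10.8243 uM^-1*s^-1

10.8243 uM^-1*s^-1


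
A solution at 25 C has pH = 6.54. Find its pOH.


pOH = 14 - pH
pOH = 14 - 6.54
pOH = 7.46

7.46


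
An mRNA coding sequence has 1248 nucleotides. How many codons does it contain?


codons = nucleotides / 3
codons = 1248 / 3 = 416

416


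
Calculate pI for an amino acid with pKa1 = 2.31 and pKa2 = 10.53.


pI = (pKa1 + pKa2) / 2
pI = (2.31 + 10.53) / 2
pI = 6.42

6.42


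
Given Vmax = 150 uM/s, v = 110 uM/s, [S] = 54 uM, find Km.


Km = [S] * (Vmax - v) / v
Km = 54 * (150 - 110) / 110
Km = 19.6364 uM

19.6364 uM


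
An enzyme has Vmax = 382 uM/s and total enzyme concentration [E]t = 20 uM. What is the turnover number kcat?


kcat = Vmax / [E]t
kcat = 382 / 20
kcat = 19.1 s^-1

19.1 s^-1


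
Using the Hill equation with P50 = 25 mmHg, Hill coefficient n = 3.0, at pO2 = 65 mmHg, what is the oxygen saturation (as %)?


Y = pO2^n / (P50^n + pO2^n)
Y = 65^3.0 / (25^3.0 + 65^3.0)
Y = 94.62%

94.62%


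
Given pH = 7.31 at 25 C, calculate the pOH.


pOH = 14 - pH
pOH = 14 - 7.31
pOH = 6.69

6.69


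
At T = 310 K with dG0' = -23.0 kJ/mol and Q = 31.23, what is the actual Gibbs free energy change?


dG = dG0' + RT * ln(Q) / 1000
dG = -23.0 + 8.314 * 310 * ln(31.23) / 1000
dG = -14.1304 kJ/mol

-14.1304 kJ/mol


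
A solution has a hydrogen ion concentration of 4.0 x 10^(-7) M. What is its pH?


pH = -log10([H+])
pH = -log10(4.0 x 10^(-7))
pH = 6.3979

6.3979


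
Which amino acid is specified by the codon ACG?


Standard genetic code lookup.
Codon ACG -> Thr

Thr


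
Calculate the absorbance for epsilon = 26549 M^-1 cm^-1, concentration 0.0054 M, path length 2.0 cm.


A = epsilon * c * l
A = 26549 * 0.0054 * 2.0
A = 286.7292

286.7292


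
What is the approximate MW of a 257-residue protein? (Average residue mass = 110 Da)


MW = n_residues * 110 Da
MW = 257 * 110
MW = 28270 Da

28270 Da


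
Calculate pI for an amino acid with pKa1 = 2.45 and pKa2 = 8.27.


pI = (pKa1 + pKa2) / 2
pI = (2.45 + 8.27) / 2
pI = 5.36

5.36


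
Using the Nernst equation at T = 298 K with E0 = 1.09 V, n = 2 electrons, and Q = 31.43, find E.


E = E0 - (RT/nF) * ln(Q)
E = 1.09 - (8.314 * 298 / (2 * 96485)) * ln(31.43)
E = 1.0457 V

1.0457 V


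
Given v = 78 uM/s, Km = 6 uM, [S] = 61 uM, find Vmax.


Vmax = v * (Km + [S]) / [S]
Vmax = 78 * (6 + 61) / 61
Vmax = 85.6721 uM/s

85.6721 uM/s


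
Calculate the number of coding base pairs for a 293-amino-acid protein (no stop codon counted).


Each amino acid = 1 codon = 3 bp
bp = 293 * 3 = 879 bp

879 bp


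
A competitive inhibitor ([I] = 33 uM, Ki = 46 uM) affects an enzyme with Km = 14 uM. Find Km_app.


Km_app = Km * (1 + [I]/Ki)
Km_app = 14 * (1 + 33/46)
Km_app = 24.0435 uM

24.0435 uM


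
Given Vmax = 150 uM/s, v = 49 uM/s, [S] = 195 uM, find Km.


Km = [S] * (Vmax - v) / v
Km = 195 * (150 - 49) / 49
Km = 401.9388 uM

401.9388 uM


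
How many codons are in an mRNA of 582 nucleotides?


codons = nucleotides / 3
codons = 582 / 3 = 194

194


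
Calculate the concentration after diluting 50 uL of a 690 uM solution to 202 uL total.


C2 = C1 * V1 / V2
C2 = 690 * 50 / 202
C2 = 170.7921 uM

170.7921 uM


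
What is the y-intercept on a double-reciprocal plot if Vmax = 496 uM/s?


y-intercept = 1/Vmax
= 1/496
= 0.002 s/uM

0.002 s/uM


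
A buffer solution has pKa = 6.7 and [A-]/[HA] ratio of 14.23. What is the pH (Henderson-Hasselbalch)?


pH = pKa + log10([A-]/[HA])
pH = 6.7 + log10(14.23)
pH = 7.8532

7.8532


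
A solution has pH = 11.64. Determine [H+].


[H+] = 10^(-pH)
[H+] = 10^(-11.64)
[H+] = 2.291e-12 M

2.291e-12 M


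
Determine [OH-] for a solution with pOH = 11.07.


[OH-] = 10^(-pOH)
[OH-] = 10^(-11.07)
[OH-] = 8.511e-12 M

8.511e-12 M


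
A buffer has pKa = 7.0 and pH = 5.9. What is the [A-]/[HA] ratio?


[A-]/[HA] = 10^(pH - pKa)
= 10^(5.9 - 7.0)
= 0.0794

0.0794


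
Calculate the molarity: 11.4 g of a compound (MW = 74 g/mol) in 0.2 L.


C = (mass / MW) / volume
C = (11.4 / 74) / 0.2
C = 0.7703 M

0.7703 M


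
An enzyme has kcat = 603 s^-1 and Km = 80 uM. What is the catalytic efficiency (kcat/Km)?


Catalytic efficiency = kcat / Km
= 603 / 80
= 7.5375 uM^-1*s^-1

7.5375 uM^-1*s^-1


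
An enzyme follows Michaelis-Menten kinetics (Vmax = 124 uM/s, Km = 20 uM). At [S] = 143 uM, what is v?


v = Vmax * [S] / (Km + [S])
v = 124 * 143 / (20 + 143)
v = 108.7853 uM/s

108.7853 uM/s


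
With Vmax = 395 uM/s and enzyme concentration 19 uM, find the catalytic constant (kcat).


kcat = Vmax / [E]t
kcat = 395 / 19
kcat = 20.7895 s^-1

20.7895 s^-1


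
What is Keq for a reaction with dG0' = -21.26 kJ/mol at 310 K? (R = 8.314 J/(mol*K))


Keq = exp(-dG0 * 1000 / (R * T))
Keq = exp(-(-21.26) * 1000 / (8.314 * 310))
Keq = 3823.0915

3823.0915


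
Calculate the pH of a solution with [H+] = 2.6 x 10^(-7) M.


pH = -log10([H+])
pH = -log10(2.6 x 10^(-7))
pH = 6.585

6.585


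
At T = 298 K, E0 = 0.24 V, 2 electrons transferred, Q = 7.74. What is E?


E = E0 - (RT/nF) * ln(Q)
E = 0.24 - (8.314 * 298 / (2 * 96485)) * ln(7.74)
E = 0.2137 V

0.2137 V


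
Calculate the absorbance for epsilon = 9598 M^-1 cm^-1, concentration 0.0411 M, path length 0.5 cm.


A = epsilon * c * l
A = 9598 * 0.0411 * 0.5
A = 197.2389

197.2389


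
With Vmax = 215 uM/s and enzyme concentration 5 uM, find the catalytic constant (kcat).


kcat = Vmax / [E]t
kcat = 215 / 5
kcat = 43.0 s^-1

43.0 s^-1


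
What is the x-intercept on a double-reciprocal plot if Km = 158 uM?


x-intercept = -1/Km
= -1/158
= -0.0063 1/uM

-0.0063 1/uM


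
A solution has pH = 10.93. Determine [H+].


[H+] = 10^(-pH)
[H+] = 10^(-10.93)
[H+] = 1.175e-11 M

1.175e-11 M


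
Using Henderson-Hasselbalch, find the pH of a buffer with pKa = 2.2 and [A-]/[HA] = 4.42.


pH = pKa + log10([A-]/[HA])
pH = 2.2 + log10(4.42)
pH = 2.8454

2.8454


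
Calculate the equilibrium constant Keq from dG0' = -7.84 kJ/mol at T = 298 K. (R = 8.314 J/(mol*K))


Keq = exp(-dG0 * 1000 / (R * T))
Keq = exp(-(-7.84) * 1000 / (8.314 * 298))
Keq = 23.6743

23.6743


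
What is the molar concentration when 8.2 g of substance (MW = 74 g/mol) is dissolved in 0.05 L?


C = (mass / MW) / volume
C = (8.2 / 74) / 0.05
C = 2.2162 M

2.2162 M


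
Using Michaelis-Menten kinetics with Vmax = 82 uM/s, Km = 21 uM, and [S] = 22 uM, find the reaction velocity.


v = Vmax * [S] / (Km + [S])
v = 82 * 22 / (21 + 22)
v = 41.9535 uM/s

41.9535 uM/s


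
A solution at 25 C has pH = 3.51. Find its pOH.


pOH = 14 - pH
pOH = 14 - 3.51
pOH = 10.49

10.49


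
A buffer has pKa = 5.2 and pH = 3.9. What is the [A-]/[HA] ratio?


[A-]/[HA] = 10^(pH - pKa)
= 10^(3.9 - 5.2)
= 0.0501

0.0501


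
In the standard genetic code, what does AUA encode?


Standard genetic code lookup.
Codon AUA -> Ile

Ile


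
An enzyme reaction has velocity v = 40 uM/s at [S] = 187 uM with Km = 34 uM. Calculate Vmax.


Vmax = v * (Km + [S]) / [S]
Vmax = 40 * (34 + 187) / 187
Vmax = 47.2727 uM/s

47.2727 uM/s


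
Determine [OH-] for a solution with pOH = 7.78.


[OH-] = 10^(-pOH)
[OH-] = 10^(-7.78)
[OH-] = 1.660e-08 M

1.660e-08 M


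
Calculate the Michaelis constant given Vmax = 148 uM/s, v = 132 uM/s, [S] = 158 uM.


Km = [S] * (Vmax - v) / v
Km = 158 * (148 - 132) / 132
Km = 19.1515 uM

19.1515 uM


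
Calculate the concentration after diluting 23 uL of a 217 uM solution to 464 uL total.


C2 = C1 * V1 / V2
C2 = 217 * 23 / 464
C2 = 10.7565 uM

10.7565 uM


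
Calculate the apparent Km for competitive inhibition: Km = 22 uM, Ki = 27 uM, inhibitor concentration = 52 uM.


Km_app = Km * (1 + [I]/Ki)
Km_app = 22 * (1 + 52/27)
Km_app = 64.3704 uM

64.3704 uM


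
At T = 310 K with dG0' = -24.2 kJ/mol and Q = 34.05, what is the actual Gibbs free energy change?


dG = dG0' + RT * ln(Q) / 1000
dG = -24.2 + 8.314 * 310 * ln(34.05) / 1000
dG = -15.1076 kJ/mol

-15.1076 kJ/mol


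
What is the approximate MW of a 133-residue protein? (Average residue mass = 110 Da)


MW = n_residues * 110 Da
MW = 133 * 110
MW = 14630 Da

14630 Da


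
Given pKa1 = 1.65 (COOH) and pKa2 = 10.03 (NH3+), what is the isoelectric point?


pI = (pKa1 + pKa2) / 2
pI = (1.65 + 10.03) / 2
pI = 5.84

5.84


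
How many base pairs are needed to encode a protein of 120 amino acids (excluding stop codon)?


Each amino acid = 1 codon = 3 bp
bp = 120 * 3 = 360 bp

360 bp


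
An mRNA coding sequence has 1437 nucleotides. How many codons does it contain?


codons = nucleotides / 3
codons = 1437 / 3 = 479

479


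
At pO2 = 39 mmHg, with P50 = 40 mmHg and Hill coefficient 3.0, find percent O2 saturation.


Y = pO2^n / (P50^n + pO2^n)
Y = 39^3.0 / (40^3.0 + 39^3.0)
Y = 48.1%

48.1%


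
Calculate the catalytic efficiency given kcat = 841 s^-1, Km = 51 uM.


Catalytic efficiency = kcat / Km
= 841 / 51
= 16.4902 uM^-1*s^-1

16.4902 uM^-1*s^-1


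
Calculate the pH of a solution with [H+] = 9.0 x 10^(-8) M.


pH = -log10([H+])
pH = -log10(9.0 x 10^(-8))
pH = 7.0458

7.0458


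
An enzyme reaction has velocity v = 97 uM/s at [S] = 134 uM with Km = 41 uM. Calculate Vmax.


Vmax = v * (Km + [S]) / [S]
Vmax = 97 * (41 + 134) / 134
Vmax = 126.6791 uM/s

126.6791 uM/s


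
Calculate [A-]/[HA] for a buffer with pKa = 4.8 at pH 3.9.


[A-]/[HA] = 10^(pH - pKa)
= 10^(3.9 - 4.8)
= 0.1259

0.1259


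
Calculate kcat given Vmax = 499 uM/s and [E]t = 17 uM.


kcat = Vmax / [E]t
kcat = 499 / 17
kcat = 29.3529 s^-1

29.3529 s^-1


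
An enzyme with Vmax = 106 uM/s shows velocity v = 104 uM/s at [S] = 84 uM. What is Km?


Km = [S] * (Vmax - v) / v
Km = 84 * (106 - 104) / 104
Km = 1.6154 uM

1.6154 uM


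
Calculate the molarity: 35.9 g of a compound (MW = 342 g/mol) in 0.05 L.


C = (mass / MW) / volume
C = (35.9 / 342) / 0.05
C = 2.0994 M

2.0994 M


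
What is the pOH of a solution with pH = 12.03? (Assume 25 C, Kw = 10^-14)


pOH = 14 - pH
pOH = 14 - 12.03
pOH = 1.97

1.97


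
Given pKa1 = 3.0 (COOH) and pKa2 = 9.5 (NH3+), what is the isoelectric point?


pI = (pKa1 + pKa2) / 2
pI = (3.0 + 9.5) / 2
pI = 6.25

6.25


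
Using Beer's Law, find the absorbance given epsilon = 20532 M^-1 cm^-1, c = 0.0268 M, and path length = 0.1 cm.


A = epsilon * c * l
A = 20532 * 0.0268 * 0.1
A = 55.0258

55.0258


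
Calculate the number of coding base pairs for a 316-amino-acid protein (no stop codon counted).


Each amino acid = 1 codon = 3 bp
bp = 316 * 3 = 948 bp

948 bp


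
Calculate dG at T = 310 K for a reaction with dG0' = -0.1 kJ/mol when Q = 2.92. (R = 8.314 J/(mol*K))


dG = dG0' + RT * ln(Q) / 1000
dG = -0.1 + 8.314 * 310 * ln(2.92) / 1000
dG = 2.6618 kJ/mol

2.6618 kJ/mol


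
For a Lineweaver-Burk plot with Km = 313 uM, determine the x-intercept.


x-intercept = -1/Km
= -1/313
= -0.0032 1/uM

-0.0032 1/uM


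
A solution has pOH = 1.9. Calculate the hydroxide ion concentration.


[OH-] = 10^(-pOH)
[OH-] = 10^(-1.9)
[OH-] = 0.0126 M

0.0126 M


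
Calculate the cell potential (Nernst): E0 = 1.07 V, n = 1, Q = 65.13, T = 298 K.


E = E0 - (RT/nF) * ln(Q)
E = 1.07 - (8.314 * 298 / (1 * 96485)) * ln(65.13)
E = 0.9628 V

0.9628 V


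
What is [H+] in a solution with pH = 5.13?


[H+] = 10^(-pH)
[H+] = 10^(-5.13)
[H+] = 7.413e-06 M

7.413e-06 M


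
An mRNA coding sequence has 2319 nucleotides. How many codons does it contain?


codons = nucleotides / 3
codons = 2319 / 3 = 773

773


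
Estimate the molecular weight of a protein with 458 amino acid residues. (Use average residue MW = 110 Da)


MW = n_residues * 110 Da
MW = 458 * 110
MW = 50380 Da

50380 Da


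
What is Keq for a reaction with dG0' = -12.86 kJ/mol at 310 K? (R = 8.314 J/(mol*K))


Keq = exp(-dG0 * 1000 / (R * T))
Keq = exp(-(-12.86) * 1000 / (8.314 * 310))
Keq = 146.8836

146.8836


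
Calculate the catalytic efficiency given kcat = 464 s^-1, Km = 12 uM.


Catalytic efficiency = kcat / Km
= 464 / 12
= 38.6667 uM^-1*s^-1

38.6667 uM^-1*s^-1


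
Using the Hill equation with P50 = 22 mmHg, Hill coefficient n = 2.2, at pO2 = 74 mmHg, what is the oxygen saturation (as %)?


Y = pO2^n / (P50^n + pO2^n)
Y = 74^2.2 / (22^2.2 + 74^2.2)
Y = 93.52%

93.52%


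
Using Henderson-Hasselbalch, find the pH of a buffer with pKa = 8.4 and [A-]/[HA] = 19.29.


pH = pKa + log10([A-]/[HA])
pH = 8.4 + log10(19.29)
pH = 9.6853

9.6853


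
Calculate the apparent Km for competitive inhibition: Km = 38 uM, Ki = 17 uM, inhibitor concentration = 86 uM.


Km_app = Km * (1 + [I]/Ki)
Km_app = 38 * (1 + 86/17)
Km_app = 230.2353 uM

230.2353 uM


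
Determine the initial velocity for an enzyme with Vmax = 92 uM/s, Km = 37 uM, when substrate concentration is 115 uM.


v = Vmax * [S] / (Km + [S])
v = 92 * 115 / (37 + 115)
v = 69.6053 uM/s

69.6053 uM/s


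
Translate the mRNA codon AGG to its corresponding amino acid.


Standard genetic code lookup.
Codon AGG -> Arg

Arg


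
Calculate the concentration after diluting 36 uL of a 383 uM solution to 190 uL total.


C2 = C1 * V1 / V2
C2 = 383 * 36 / 190
C2 = 72.5684 uM

72.5684 uM


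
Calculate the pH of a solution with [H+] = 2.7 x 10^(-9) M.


pH = -log10([H+])
pH = -log10(2.7 x 10^(-9))
pH = 8.5686

8.5686


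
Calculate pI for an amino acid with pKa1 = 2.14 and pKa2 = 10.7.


pI = (pKa1 + pKa2) / 2
pI = (2.14 + 10.7) / 2
pI = 6.42

6.42


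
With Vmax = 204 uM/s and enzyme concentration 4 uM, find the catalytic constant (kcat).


kcat = Vmax / [E]t
kcat = 204 / 4
kcat = 51.0 s^-1

51.0 s^-1


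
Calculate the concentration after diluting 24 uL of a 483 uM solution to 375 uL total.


C2 = C1 * V1 / V2
C2 = 483 * 24 / 375
C2 = 30.912 uM

30.912 uM


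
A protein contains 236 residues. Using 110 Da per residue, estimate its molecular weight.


MW = n_residues * 110 Da
MW = 236 * 110
MW = 25960 Da

25960 Da


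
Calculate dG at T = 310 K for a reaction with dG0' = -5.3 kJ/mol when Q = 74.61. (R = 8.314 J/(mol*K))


dG = dG0' + RT * ln(Q) / 1000
dG = -5.3 + 8.314 * 310 * ln(74.61) / 1000
dG = 5.8142 kJ/mol

5.8142 kJ/mol


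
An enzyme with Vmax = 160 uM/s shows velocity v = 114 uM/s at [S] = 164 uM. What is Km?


Km = [S] * (Vmax - v) / v
Km = 164 * (160 - 114) / 114
Km = 66.1754 uM

66.1754 uM
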